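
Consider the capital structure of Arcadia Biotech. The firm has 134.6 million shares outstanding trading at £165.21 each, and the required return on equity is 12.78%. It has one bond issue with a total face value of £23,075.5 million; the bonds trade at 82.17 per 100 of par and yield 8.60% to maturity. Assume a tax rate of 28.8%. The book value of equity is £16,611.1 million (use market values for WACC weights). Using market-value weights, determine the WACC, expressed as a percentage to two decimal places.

9.72%

Market value of equity E = 165.21 × 134.6m = 22237.266m. Market value of debt D = 23075.5m × 82.17/100 = 18961.13835m.
Total capital V = 22237.266 + 18961.13835 = 41198.40435.
Equity: weight = 22237.266/41198.40435 = 0.5398; cost = 12.78%.
Bonds outstanding: weight = 18961.13835/41198.40435 = 0.4602; after-tax cost = 8.6% × (1 − 28.8%) = 6.1232%.
WACC = 0.5398 × 12.7800% + 0.4602 × 6.1232% = 9.7163%.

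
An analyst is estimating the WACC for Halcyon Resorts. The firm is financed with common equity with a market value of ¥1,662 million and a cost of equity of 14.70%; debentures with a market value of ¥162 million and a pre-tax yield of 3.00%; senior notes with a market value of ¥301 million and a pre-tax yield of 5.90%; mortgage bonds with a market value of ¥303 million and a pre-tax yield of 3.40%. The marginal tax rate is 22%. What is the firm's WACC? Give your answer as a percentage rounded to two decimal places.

11.12%

Total capital V = 1662 + 162 + 301 + 303 = 2428.
Equity: weight = 1662/2428 = 0.6845; cost = 14.7%.
Debentures: weight = 162/2428 = 0.0667; after-tax cost = 3% × (1 − 22%) = 2.3400%.
Senior notes: weight = 301/2428 = 0.1240; after-tax cost = 5.9% × (1 − 22%) = 4.6020%.
Mortgage bonds: weight = 303/2428 = 0.1248; after-tax cost = 3.4% × (1 − 22%) = 2.6520%.
WACC = 0.6845 × 14.7000% + 0.0667 × 2.3400% + 0.1240 × 4.6020% + 0.1248 × 2.6520% = 11.1199%.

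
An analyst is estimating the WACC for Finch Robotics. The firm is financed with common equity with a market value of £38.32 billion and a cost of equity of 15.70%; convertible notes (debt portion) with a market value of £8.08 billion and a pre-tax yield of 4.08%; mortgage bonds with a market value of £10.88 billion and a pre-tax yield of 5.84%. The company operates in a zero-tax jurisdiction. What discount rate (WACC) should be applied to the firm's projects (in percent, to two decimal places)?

Total capital V = 38.32 + 8.08 + 10.88 = 57.28.
Equity: weight = 38.32/57.28 = 0.6690; cost = 15.7%.
Convertible notes (debt portion): weight = 8.08/57.28 = 0.1411; after-tax cost = 4.08% × (1 − 0%) = 4.0800%.
Mortgage bonds: weight = 10.88/57.28 = 0.1899; after-tax cost = 5.84% × (1 − 0%) = 5.8400%.
WACC = 0.6690 × 15.7000% + 0.1411 × 4.0800% + 0.1899 × 5.8400% = 12.1880%.

12.19%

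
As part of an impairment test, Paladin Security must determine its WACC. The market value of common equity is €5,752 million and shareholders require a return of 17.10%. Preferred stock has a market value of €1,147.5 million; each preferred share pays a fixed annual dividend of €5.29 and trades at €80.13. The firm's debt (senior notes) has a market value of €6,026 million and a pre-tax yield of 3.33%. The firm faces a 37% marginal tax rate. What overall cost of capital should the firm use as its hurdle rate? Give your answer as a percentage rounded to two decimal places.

Cost of preferred: Rp = 5.29 / 80.13 = 6.6018%.
Total capital V = 5752 + 1147.5 + 6026 = 12925.5.
Equity: weight = 5752/12925.5 = 0.4450; cost = 17.1%.
Preferred: weight = 1147.5/12925.5 = 0.0888; cost = 6.6018%.
Senior notes: weight = 6026/12925.5 = 0.4662; after-tax cost = 3.33% × (1 − 37%) = 2.0979%.
WACC = 0.4450 × 17.1000% + 0.0888 × 6.6018% + 0.4662 × 2.0979% = 9.1739%.

9.17%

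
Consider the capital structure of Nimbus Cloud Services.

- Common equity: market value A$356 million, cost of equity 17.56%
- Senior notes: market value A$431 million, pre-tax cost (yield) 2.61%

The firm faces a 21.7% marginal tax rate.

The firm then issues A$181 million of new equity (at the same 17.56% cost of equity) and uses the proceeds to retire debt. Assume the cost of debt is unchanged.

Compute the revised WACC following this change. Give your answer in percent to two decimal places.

12.63%

After the change:
Total capital V = 537 + 250 = 787.
Equity: weight = 537/787 = 0.6823; cost = 17.56%.
Senior notes: weight = 250/787 = 0.3177; after-tax cost = 2.61% × (1 − 21.7%) = 2.0436%.
WACC = 0.6823 × 17.5600% + 0.3177 × 2.0436% = 12.6310%.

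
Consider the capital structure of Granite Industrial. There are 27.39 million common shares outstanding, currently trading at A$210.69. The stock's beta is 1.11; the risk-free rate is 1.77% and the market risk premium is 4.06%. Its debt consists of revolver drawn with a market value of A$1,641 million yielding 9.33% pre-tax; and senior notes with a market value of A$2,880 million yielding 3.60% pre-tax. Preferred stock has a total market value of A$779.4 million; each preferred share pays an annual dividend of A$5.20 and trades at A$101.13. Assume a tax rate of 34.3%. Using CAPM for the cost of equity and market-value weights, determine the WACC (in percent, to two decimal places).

5.16%

Cost of equity via CAPM: Re = 1.77% + 1.11 × 4.06% = 6.2766%.
Cost of preferred: Rp = 5.2 / 101.13 = 5.1419%.
Market value of equity E = 210.69 × 27.39m = 5770.7991m.
Total capital V = 5770.7991 + 779.4 + 1641 + 2880 = 11071.1991.
Equity: weight = 5770.7991/11071.1991 = 0.5212; cost = 6.2766%.
Preferred: weight = 779.4/11071.1991 = 0.0704; cost = 5.1419%.
Revolver drawn: weight = 1641/11071.1991 = 0.1482; after-tax cost = 9.33% × (1 − 34.3%) = 6.1298%.
Senior notes: weight = 2880/11071.1991 = 0.2601; after-tax cost = 3.6% × (1 − 34.3%) = 2.3652%.
WACC = 0.5212 × 6.2766% + 0.0704 × 5.1419% + 0.1482 × 6.1298% + 0.2601 × 2.3652% = 5.1575%.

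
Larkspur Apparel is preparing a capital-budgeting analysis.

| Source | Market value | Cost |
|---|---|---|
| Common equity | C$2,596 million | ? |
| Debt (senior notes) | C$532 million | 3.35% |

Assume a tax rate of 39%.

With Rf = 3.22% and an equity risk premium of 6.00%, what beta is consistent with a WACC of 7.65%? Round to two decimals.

0.93

Total capital V = 2596 + 532 = 3128.
Equity weight = 2596/3128 = 0.8299.
Senior notes weight = 532/3128 = 0.1701.
Debt contribution = 0.1701 × 3.35% × (1 − 39%) = 0.3476%.
Required equity contribution = 7.65% − 0.3476% = 7.3024%  ⇒  Re = 8.7989%.
CAPM: 8.7989% = 3.22% + β × 6.0%  ⇒  β = 0.9298.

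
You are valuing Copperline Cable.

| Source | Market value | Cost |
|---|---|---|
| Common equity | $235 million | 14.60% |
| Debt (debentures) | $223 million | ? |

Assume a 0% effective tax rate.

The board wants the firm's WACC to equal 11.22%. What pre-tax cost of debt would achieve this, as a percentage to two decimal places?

7.66%

Total capital V = 235 + 223 = 458.
Equity weight = 235/458 = 0.5131.
Debentures weight = 223/458 = 0.4869.
Equity contribution = 0.5131 × 14.6% = 7.4913%.
Remaining for debt = 11.22% − 7.4913% = 3.7287%.
Rd × (1 − 0%) × 0.4869 = 3.7287%  ⇒  Rd = 7.6581%.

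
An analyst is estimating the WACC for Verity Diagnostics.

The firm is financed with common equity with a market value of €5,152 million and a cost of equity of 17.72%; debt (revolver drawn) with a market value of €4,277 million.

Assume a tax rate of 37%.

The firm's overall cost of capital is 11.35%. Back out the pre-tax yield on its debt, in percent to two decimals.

5.84%

Total capital V = 5152 + 4277 = 9429.
Equity weight = 5152/9429 = 0.5464.
Revolver drawn weight = 4277/9429 = 0.4536.
Equity contribution = 0.5464 × 17.72% = 9.6822%.
Remaining for debt = 11.35% − 9.6822% = 1.6678%.
Rd × (1 − 37%) × 0.4536 = 1.6678%  ⇒  Rd = 5.8362%.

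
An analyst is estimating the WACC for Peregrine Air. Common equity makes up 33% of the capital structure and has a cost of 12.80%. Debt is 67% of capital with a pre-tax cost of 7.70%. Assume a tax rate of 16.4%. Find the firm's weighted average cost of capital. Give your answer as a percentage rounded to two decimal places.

After-tax cost of debt = 7.7% × (1 − 16.4%) = 6.4372%.
WACC = 0.330 × 12.8000% + 0.670 × 6.4372% = 8.5369%.

8.54%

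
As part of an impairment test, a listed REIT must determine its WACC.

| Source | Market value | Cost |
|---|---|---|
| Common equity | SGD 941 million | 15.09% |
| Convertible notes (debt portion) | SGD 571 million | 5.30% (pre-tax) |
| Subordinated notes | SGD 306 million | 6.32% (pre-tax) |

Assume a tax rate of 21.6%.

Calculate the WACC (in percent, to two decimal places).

Total capital V = 941 + 571 + 306 = 1818.
Equity: weight = 941/1818 = 0.5176; cost = 15.09%.
Convertible notes (debt portion): weight = 571/1818 = 0.3141; after-tax cost = 5.3% × (1 − 21.6%) = 4.1552%.
Subordinated notes: weight = 306/1818 = 0.1683; after-tax cost = 6.32% × (1 − 21.6%) = 4.9549%.
WACC = 0.5176 × 15.0900% + 0.3141 × 4.1552% + 0.1683 × 4.9549% = 9.9497%.

9.95%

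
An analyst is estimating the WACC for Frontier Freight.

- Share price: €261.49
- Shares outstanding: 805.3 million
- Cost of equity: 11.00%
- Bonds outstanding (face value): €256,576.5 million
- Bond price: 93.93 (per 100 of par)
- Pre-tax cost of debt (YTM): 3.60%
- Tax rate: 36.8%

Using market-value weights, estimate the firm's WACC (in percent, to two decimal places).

6.34%

Market value of equity E = 261.49 × 805.3m = 210577.897m. Market value of debt D = 256576.5m × 93.93/100 = 241002.30645m.
Total capital V = 210577.897 + 241002.30645 = 451580.20345.
Equity: weight = 210577.897/451580.20345 = 0.4663; cost = 11%.
Bonds outstanding: weight = 241002.30645/451580.20345 = 0.5337; after-tax cost = 3.6% × (1 − 36.8%) = 2.2752%.
WACC = 0.4663 × 11.0000% + 0.5337 × 2.2752% = 6.3437%.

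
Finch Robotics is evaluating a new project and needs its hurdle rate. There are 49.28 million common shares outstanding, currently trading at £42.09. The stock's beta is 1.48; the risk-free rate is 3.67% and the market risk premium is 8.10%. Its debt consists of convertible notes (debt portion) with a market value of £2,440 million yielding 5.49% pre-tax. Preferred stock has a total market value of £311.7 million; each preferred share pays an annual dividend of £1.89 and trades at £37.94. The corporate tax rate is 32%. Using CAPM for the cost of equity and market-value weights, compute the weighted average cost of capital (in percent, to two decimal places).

Cost of equity via CAPM: Re = 3.67% + 1.48 × 8.1% = 15.6580%.
Cost of preferred: Rp = 1.89 / 37.94 = 4.9815%.
Market value of equity E = 42.09 × 49.28m = 2074.1952m.
Total capital V = 2074.1952 + 311.7 + 2440 = 4825.8952.
Equity: weight = 2074.1952/4825.8952 = 0.4298; cost = 15.658%.
Preferred: weight = 311.7/4825.8952 = 0.0646; cost = 4.9815%.
Convertible notes (debt portion): weight = 2440/4825.8952 = 0.5056; after-tax cost = 5.49% × (1 − 32%) = 3.7332%.
WACC = 0.4298 × 15.6580% + 0.0646 × 4.9815% + 0.5056 × 3.7332% = 8.9392%.

8.94%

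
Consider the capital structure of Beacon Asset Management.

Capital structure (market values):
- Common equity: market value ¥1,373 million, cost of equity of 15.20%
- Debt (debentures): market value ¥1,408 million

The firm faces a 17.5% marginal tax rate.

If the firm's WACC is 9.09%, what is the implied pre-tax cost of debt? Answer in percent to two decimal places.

Total capital V = 1373 + 1408 = 2781.
Equity weight = 1373/2781 = 0.4937.
Debentures weight = 1408/2781 = 0.5063.
Equity contribution = 0.4937 × 15.2% = 7.5044%.
Remaining for debt = 9.09% − 7.5044% = 1.5856%.
Rd × (1 − 17.5%) × 0.5063 = 1.5856%  ⇒  Rd = 3.7962%.

3.80%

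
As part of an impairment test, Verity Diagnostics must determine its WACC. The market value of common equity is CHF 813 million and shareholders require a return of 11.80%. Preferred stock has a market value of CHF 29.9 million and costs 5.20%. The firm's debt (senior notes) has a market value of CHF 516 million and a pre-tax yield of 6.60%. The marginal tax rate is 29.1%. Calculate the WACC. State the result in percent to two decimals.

8.95%

Total capital V = 813 + 29.9 + 516 = 1358.9.
Equity: weight = 813/1358.9 = 0.5983; cost = 11.8%.
Preferred: weight = 29.9/1358.9 = 0.0220; cost = 5.2%.
Senior notes: weight = 516/1358.9 = 0.3797; after-tax cost = 6.6% × (1 − 29.1%) = 4.6794%.
WACC = 0.5983 × 11.8000% + 0.0220 × 5.2000% + 0.3797 × 4.6794% = 8.9510%.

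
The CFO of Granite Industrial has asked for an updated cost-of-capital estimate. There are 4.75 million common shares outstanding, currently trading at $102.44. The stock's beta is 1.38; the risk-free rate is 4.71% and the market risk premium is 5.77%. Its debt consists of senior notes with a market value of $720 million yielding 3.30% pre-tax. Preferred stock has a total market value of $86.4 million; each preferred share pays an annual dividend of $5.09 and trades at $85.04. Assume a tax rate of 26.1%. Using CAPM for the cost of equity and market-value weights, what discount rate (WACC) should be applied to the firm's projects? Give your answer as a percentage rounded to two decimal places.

Cost of equity via CAPM: Re = 4.71% + 1.38 × 5.77% = 12.6726%.
Cost of preferred: Rp = 5.09 / 85.04 = 5.9854%.
Market value of equity E = 102.44 × 4.75m = 486.59m.
Total capital V = 486.59 + 86.4 + 720 = 1292.99.
Equity: weight = 486.59/1292.99 = 0.3763; cost = 12.6726%.
Preferred: weight = 86.4/1292.99 = 0.0668; cost = 5.9854%.
Senior notes: weight = 720/1292.99 = 0.5568; after-tax cost = 3.3% × (1 − 26.1%) = 2.4387%.
WACC = 0.3763 × 12.6726% + 0.0668 × 5.9854% + 0.5568 × 2.4387% = 6.5270%.

6.53%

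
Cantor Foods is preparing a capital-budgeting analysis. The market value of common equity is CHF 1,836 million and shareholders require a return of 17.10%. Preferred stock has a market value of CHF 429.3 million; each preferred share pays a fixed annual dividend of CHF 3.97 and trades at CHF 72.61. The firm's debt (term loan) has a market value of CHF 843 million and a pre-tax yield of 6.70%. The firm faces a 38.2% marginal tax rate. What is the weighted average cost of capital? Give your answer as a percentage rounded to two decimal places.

Cost of preferred: Rp = 3.97 / 72.61 = 5.4676%.
Total capital V = 1836 + 429.3 + 843 = 3108.3.
Equity: weight = 1836/3108.3 = 0.5907; cost = 17.1%.
Preferred: weight = 429.3/3108.3 = 0.1381; cost = 5.4676%.
Term loan: weight = 843/3108.3 = 0.2712; after-tax cost = 6.7% × (1 − 38.2%) = 4.1406%.
WACC = 0.5907 × 17.1000% + 0.1381 × 5.4676% + 0.2712 × 4.1406% = 11.9787%.

11.98%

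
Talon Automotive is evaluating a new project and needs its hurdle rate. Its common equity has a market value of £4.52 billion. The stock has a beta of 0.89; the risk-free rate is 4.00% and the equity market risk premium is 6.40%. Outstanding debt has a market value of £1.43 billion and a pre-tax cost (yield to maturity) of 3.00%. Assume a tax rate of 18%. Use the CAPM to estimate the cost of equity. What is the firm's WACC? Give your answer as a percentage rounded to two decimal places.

7.96%

Cost of equity via CAPM: Re = 4.0% + 0.89 × 6.4% = 9.6960%.
Total capital V = 4.52 + 1.43 = 5.95.
Equity: weight = 4.52/5.95 = 0.7597; cost = 9.696%.
Debt: weight = 1.43/5.95 = 0.2403; after-tax cost = 3% × (1 − 18%) = 2.4600%.
WACC = 0.7597 × 9.6960% + 0.2403 × 2.4600% = 7.9569%.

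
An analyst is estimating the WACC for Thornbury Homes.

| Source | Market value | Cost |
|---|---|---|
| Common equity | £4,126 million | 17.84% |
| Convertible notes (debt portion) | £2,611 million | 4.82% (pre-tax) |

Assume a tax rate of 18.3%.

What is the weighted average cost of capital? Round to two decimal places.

12.45%

Total capital V = 4126 + 2611 = 6737.
Equity: weight = 4126/6737 = 0.6124; cost = 17.84%.
Convertible notes (debt portion): weight = 2611/6737 = 0.3876; after-tax cost = 4.82% × (1 − 18.3%) = 3.9379%.
WACC = 0.6124 × 17.8400% + 0.3876 × 3.9379% = 12.4521%.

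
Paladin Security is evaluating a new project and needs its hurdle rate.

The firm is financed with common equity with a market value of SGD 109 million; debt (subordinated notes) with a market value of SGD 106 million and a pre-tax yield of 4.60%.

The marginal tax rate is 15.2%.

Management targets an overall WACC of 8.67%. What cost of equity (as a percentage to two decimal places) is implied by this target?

13.31%

Total capital V = 109 + 106 = 215.
Equity weight = 109/215 = 0.5070.
Subordinated notes weight = 106/215 = 0.4930.
Debt contribution = 0.4930 × 4.6% × (1 − 15.2%) = 1.9232%.
Required equity contribution = 8.67% − 1.9232% = 6.7468%.
Re = 6.7468% / 0.5070 = 13.3079%.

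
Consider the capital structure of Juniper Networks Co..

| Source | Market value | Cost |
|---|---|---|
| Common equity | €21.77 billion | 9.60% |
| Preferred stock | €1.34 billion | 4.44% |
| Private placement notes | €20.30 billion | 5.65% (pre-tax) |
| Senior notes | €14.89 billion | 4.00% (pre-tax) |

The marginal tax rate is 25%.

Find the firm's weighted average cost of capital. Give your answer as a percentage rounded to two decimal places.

Total capital V = 21.77 + 1.34 + 20.3 + 14.89 = 58.3.
Equity: weight = 21.77/58.3 = 0.3734; cost = 9.6%.
Preferred: weight = 1.34/58.3 = 0.0230; cost = 4.44%.
Private placement notes: weight = 20.3/58.3 = 0.3482; after-tax cost = 5.65% × (1 − 25%) = 4.2375%.
Senior notes: weight = 14.89/58.3 = 0.2554; after-tax cost = 4% × (1 − 25%) = 3.0000%.
WACC = 0.3734 × 9.6000% + 0.0230 × 4.4400% + 0.3482 × 4.2375% + 0.2554 × 3.0000% = 5.9285%.

5.93%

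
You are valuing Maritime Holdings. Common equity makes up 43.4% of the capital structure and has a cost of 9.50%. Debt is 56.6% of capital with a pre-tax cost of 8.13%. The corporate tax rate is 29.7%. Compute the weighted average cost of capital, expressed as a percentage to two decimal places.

7.36%

After-tax cost of debt = 8.13% × (1 − 29.7%) = 5.7154%.
WACC = 0.434 × 9.5000% + 0.566 × 5.7154% = 7.3579%.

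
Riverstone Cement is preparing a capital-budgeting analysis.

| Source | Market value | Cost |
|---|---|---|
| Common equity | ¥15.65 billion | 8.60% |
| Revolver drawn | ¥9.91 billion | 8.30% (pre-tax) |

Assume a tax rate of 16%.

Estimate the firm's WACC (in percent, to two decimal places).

7.97%

Total capital V = 15.65 + 9.91 = 25.56.
Equity: weight = 15.65/25.56 = 0.6123; cost = 8.6%.
Revolver drawn: weight = 9.91/25.56 = 0.3877; after-tax cost = 8.3% × (1 − 16%) = 6.9720%.
WACC = 0.6123 × 8.6000% + 0.3877 × 6.9720% = 7.9688%.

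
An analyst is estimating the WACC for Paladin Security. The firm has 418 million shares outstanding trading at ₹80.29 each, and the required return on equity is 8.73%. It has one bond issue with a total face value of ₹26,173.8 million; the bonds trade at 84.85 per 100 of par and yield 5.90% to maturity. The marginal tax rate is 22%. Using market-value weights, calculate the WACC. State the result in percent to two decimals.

Market value of equity E = 80.29 × 418m = 33561.22m. Market value of debt D = 26173.8m × 84.85/100 = 22208.4693m.
Total capital V = 33561.22 + 22208.4693 = 55769.6893.
Equity: weight = 33561.22/55769.6893 = 0.6018; cost = 8.73%.
Bonds outstanding: weight = 22208.4693/55769.6893 = 0.3982; after-tax cost = 5.9% × (1 − 22%) = 4.6020%.
WACC = 0.6018 × 8.7300% + 0.3982 × 4.6020% = 7.0862%.

7.09%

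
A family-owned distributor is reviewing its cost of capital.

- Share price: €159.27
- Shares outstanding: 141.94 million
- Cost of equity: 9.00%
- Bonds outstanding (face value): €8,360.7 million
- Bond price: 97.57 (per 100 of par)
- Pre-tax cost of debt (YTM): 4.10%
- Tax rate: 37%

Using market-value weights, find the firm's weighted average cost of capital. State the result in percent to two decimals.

Market value of equity E = 159.27 × 141.94m = 22606.7838m. Market value of debt D = 8360.7m × 97.57/100 = 8157.53499m.
Total capital V = 22606.7838 + 8157.53499 = 30764.31879.
Equity: weight = 22606.7838/30764.31879 = 0.7348; cost = 9%.
Bonds outstanding: weight = 8157.53499/30764.31879 = 0.2652; after-tax cost = 4.1% × (1 − 37%) = 2.5830%.
WACC = 0.7348 × 9.0000% + 0.2652 × 2.5830% = 7.2985%.

7.30%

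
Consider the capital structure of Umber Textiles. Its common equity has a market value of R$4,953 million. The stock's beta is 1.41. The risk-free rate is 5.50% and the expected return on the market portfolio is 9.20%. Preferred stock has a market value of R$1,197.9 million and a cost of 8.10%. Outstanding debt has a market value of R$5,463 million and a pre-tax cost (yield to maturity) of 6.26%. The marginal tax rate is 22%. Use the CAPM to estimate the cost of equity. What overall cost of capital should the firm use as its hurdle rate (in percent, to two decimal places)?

Market risk premium = 9.2% − 5.5% = 3.7%.
Cost of equity via CAPM: Re = 5.5% + 1.41 × 3.7% = 10.7170%.
Total capital V = 4953 + 1197.9 + 5463 = 11613.9.
Equity: weight = 4953/11613.9 = 0.4265; cost = 10.717%.
Preferred: weight = 1197.9/11613.9 = 0.1031; cost = 8.1%.
Debt: weight = 5463/11613.9 = 0.4704; after-tax cost = 6.26% × (1 − 22%) = 4.8828%.
WACC = 0.4265 × 10.7170% + 0.1031 × 8.1000% + 0.4704 × 4.8828% = 7.7028%.

7.70%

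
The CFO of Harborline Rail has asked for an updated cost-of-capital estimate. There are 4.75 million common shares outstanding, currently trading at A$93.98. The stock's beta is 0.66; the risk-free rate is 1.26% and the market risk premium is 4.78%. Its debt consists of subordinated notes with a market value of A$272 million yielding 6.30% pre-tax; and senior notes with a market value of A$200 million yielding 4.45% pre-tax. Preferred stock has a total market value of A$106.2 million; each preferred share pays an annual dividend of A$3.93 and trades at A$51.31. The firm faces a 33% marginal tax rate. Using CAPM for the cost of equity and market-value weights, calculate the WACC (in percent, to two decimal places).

Cost of equity via CAPM: Re = 1.26% + 0.66 × 4.78% = 4.4148%.
Cost of preferred: Rp = 3.93 / 51.31 = 7.6593%.
Market value of equity E = 93.98 × 4.75m = 446.405m.
Total capital V = 446.405 + 106.2 + 272 + 200 = 1024.605.
Equity: weight = 446.405/1024.605 = 0.4357; cost = 4.4148%.
Preferred: weight = 106.2/1024.605 = 0.1036; cost = 7.6593%.
Subordinated notes: weight = 272/1024.605 = 0.2655; after-tax cost = 6.3% × (1 − 33%) = 4.2210%.
Senior notes: weight = 200/1024.605 = 0.1952; after-tax cost = 4.45% × (1 − 33%) = 2.9815%.
WACC = 0.4357 × 4.4148% + 0.1036 × 7.6593% + 0.2655 × 4.2210% + 0.1952 × 2.9815% = 4.4199%.

4.42%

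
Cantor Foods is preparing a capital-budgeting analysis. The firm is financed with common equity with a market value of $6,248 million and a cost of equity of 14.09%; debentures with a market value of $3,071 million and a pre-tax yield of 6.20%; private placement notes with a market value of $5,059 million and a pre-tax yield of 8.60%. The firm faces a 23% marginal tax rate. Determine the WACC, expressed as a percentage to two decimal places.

Total capital V = 6248 + 3071 + 5059 = 14378.
Equity: weight = 6248/14378 = 0.4346; cost = 14.09%.
Debentures: weight = 3071/14378 = 0.2136; after-tax cost = 6.2% × (1 − 23%) = 4.7740%.
Private placement notes: weight = 5059/14378 = 0.3519; after-tax cost = 8.6% × (1 − 23%) = 6.6220%.
WACC = 0.4346 × 14.0900% + 0.2136 × 4.7740% + 0.3519 × 6.6220% = 9.4725%.

9.47%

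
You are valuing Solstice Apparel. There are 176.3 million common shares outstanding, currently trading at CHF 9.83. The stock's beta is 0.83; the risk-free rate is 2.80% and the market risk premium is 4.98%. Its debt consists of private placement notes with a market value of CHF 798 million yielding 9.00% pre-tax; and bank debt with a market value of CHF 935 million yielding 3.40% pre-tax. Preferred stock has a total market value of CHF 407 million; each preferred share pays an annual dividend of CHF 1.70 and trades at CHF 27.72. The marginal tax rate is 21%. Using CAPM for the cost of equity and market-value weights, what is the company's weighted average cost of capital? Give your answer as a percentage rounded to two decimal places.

Cost of equity via CAPM: Re = 2.8% + 0.83 × 4.98% = 6.9334%.
Cost of preferred: Rp = 1.7 / 27.72 = 6.1328%.
Market value of equity E = 9.83 × 176.3m = 1733.029m.
Total capital V = 1733.029 + 407 + 798 + 935 = 3873.029.
Equity: weight = 1733.029/3873.029 = 0.4475; cost = 6.9334%.
Preferred: weight = 407/3873.029 = 0.1051; cost = 6.1328%.
Private placement notes: weight = 798/3873.029 = 0.2060; after-tax cost = 9% × (1 − 21%) = 7.1100%.
Bank debt: weight = 935/3873.029 = 0.2414; after-tax cost = 3.4% × (1 − 21%) = 2.6860%.
WACC = 0.4475 × 6.9334% + 0.1051 × 6.1328% + 0.2060 × 7.1100% + 0.2414 × 2.6860% = 5.8603%.

5.86%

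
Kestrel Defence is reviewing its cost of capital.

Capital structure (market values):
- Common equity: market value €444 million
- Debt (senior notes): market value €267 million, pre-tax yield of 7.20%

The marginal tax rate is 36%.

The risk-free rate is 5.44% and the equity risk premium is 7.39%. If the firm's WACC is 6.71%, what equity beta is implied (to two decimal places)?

Total capital V = 444 + 267 = 711.
Equity weight = 444/711 = 0.6245.
Senior notes weight = 267/711 = 0.3755.
Debt contribution = 0.3755 × 7.2% × (1 − 36%) = 1.7304%.
Required equity contribution = 6.71% − 1.7304% = 4.9796%  ⇒  Re = 7.9740%.
CAPM: 7.9740% = 5.44% + β × 7.39%  ⇒  β = 0.3429.

0.34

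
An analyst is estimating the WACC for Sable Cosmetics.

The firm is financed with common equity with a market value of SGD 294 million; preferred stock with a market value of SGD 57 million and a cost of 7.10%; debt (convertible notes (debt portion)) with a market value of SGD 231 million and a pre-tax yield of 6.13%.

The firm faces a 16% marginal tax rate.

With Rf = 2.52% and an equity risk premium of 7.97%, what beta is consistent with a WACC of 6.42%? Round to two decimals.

Total capital V = 294 + 57 + 231 = 582.
Equity weight = 294/582 = 0.5052.
Preferred weight = 57/582 = 0.0979.
Convertible notes (debt portion) weight = 231/582 = 0.3969.
Debt contribution = 0.3969 × 6.13% × (1 − 16%) = 2.0438%.
Preferred contribution = 0.0979 × 7.1% = 0.6954%.
Required equity contribution = 6.42% − 2.7391% = 3.6809%  ⇒  Re = 7.2866%.
CAPM: 7.2866% = 2.52% + β × 7.97%  ⇒  β = 0.5981.

0.60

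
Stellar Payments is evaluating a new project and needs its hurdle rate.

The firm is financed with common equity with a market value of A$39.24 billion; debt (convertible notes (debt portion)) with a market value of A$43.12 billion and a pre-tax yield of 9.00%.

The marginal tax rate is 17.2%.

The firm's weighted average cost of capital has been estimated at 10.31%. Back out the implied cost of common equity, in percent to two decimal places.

Total capital V = 39.24 + 43.12 = 82.36.
Equity weight = 39.24/82.36 = 0.4764.
Convertible notes (debt portion) weight = 43.12/82.36 = 0.5236.
Debt contribution = 0.5236 × 9% × (1 − 17.2%) = 3.9015%.
Required equity contribution = 10.31% − 3.9015% = 6.4085%.
Re = 6.4085% / 0.4764 = 13.4506%.

13.45%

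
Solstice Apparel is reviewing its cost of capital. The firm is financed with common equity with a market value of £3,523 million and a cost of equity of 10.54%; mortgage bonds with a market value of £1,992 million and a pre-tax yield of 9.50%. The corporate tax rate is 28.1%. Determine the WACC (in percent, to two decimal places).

Total capital V = 3523 + 1992 = 5515.
Equity: weight = 3523/5515 = 0.6388; cost = 10.54%.
Mortgage bonds: weight = 1992/5515 = 0.3612; after-tax cost = 9.5% × (1 − 28.1%) = 6.8305%.
WACC = 0.6388 × 10.5400% + 0.3612 × 6.8305% = 9.2001%.

9.20%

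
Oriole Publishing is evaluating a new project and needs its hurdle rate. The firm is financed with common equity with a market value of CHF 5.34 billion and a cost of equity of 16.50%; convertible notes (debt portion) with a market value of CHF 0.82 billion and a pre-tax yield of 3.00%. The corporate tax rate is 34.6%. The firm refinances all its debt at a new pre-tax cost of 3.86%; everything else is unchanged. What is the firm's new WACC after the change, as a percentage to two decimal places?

After the change:
Total capital V = 5.34 + 0.82 = 6.16.
Equity: weight = 5.34/6.16 = 0.8669; cost = 16.5%.
Convertible notes (debt portion): weight = 0.82/6.16 = 0.1331; after-tax cost = 3.86% × (1 − 34.6%) = 2.5244%.
WACC = 0.8669 × 16.5000% + 0.1331 × 2.5244% = 14.6396%.

14.64%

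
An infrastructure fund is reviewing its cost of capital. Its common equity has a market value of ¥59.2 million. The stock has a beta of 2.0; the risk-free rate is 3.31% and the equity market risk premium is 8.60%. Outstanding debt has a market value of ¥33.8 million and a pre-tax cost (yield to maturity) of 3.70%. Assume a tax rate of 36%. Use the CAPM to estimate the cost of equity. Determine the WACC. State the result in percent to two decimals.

Cost of equity via CAPM: Re = 3.31% + 2.0 × 8.6% = 20.5100%.
Total capital V = 59.2 + 33.8 = 93.
Equity: weight = 59.2/93 = 0.6366; cost = 20.51%.
Debt: weight = 33.8/93 = 0.3634; after-tax cost = 3.7% × (1 − 36%) = 2.3680%.
WACC = 0.6366 × 20.5100% + 0.3634 × 2.3680% = 13.9165%.

13.92%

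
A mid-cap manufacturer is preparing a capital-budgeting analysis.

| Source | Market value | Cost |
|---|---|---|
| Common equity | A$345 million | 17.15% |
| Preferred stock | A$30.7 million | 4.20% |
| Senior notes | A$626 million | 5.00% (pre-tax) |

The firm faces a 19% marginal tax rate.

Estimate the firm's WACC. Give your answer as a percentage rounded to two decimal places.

8.57%

Total capital V = 345 + 30.7 + 626 = 1001.7.
Equity: weight = 345/1001.7 = 0.3444; cost = 17.15%.
Preferred: weight = 30.7/1001.7 = 0.0306; cost = 4.2%.
Senior notes: weight = 626/1001.7 = 0.6249; after-tax cost = 5% × (1 − 19%) = 4.0500%.
WACC = 0.3444 × 17.1500% + 0.0306 × 4.2000% + 0.6249 × 4.0500% = 8.5664%.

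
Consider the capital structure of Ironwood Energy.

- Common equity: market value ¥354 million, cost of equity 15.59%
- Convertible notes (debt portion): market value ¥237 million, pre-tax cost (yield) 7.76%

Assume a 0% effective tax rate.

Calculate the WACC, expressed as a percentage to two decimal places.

Total capital V = 354 + 237 = 591.
Equity: weight = 354/591 = 0.5990; cost = 15.59%.
Convertible notes (debt portion): weight = 237/591 = 0.4010; after-tax cost = 7.76% × (1 − 0%) = 7.7600%.
WACC = 0.5990 × 15.5900% + 0.4010 × 7.7600% = 12.4501%.

12.45%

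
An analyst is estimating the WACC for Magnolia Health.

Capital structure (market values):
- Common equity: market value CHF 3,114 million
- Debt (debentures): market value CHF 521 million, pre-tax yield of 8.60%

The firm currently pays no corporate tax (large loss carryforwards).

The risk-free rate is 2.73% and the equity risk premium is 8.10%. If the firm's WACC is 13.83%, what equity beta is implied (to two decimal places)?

1.48

Total capital V = 3114 + 521 = 3635.
Equity weight = 3114/3635 = 0.8567.
Debentures weight = 521/3635 = 0.1433.
Debt contribution = 0.1433 × 8.6% × (1 − 0%) = 1.2326%.
Required equity contribution = 13.83% − 1.2326% = 12.5974%  ⇒  Re = 14.7050%.
CAPM: 14.7050% = 2.73% + β × 8.1%  ⇒  β = 1.4784.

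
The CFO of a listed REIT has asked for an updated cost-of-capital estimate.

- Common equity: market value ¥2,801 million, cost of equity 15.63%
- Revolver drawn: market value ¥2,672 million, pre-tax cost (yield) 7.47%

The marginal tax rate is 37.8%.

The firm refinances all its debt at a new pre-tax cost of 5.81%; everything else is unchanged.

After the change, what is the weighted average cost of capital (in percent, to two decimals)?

After the change:
Total capital V = 2801 + 2672 = 5473.
Equity: weight = 2801/5473 = 0.5118; cost = 15.63%.
Revolver drawn: weight = 2672/5473 = 0.4882; after-tax cost = 5.81% × (1 − 37.8%) = 3.6138%.
WACC = 0.5118 × 15.6300% + 0.4882 × 3.6138% = 9.7635%.

9.76%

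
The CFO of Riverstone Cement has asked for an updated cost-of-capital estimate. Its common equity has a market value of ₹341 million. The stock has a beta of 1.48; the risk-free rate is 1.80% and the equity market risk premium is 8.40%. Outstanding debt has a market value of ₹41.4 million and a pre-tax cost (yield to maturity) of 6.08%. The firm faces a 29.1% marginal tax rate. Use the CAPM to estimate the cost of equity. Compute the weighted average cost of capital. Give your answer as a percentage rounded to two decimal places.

13.16%

Cost of equity via CAPM: Re = 1.8% + 1.48 × 8.4% = 14.2320%.
Total capital V = 341 + 41.4 = 382.4.
Equity: weight = 341/382.4 = 0.8917; cost = 14.232%.
Debt: weight = 41.4/382.4 = 0.1083; after-tax cost = 6.08% × (1 − 29.1%) = 4.3107%.
WACC = 0.8917 × 14.2320% + 0.1083 × 4.3107% = 13.1579%.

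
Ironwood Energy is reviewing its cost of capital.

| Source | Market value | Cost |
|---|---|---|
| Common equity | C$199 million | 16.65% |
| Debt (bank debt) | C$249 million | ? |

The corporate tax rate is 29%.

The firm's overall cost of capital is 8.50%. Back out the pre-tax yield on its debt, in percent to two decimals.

Total capital V = 199 + 249 = 448.
Equity weight = 199/448 = 0.4442.
Bank debt weight = 249/448 = 0.5558.
Equity contribution = 0.4442 × 16.65% = 7.3959%.
Remaining for debt = 8.5% − 7.3959% = 1.1041%.
Rd × (1 − 29%) × 0.5558 = 1.1041%  ⇒  Rd = 2.7980%.

2.80%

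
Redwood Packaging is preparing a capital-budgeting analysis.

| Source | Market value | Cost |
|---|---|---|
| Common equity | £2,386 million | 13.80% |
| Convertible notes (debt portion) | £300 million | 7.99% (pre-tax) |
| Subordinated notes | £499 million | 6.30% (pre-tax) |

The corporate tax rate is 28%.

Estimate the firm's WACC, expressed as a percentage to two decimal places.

11.59%

Total capital V = 2386 + 300 + 499 = 3185.
Equity: weight = 2386/3185 = 0.7491; cost = 13.8%.
Convertible notes (debt portion): weight = 300/3185 = 0.0942; after-tax cost = 7.99% × (1 − 28%) = 5.7528%.
Subordinated notes: weight = 499/3185 = 0.1567; after-tax cost = 6.3% × (1 − 28%) = 4.5360%.
WACC = 0.7491 × 13.8000% + 0.0942 × 5.7528% + 0.1567 × 4.5360% = 11.5906%.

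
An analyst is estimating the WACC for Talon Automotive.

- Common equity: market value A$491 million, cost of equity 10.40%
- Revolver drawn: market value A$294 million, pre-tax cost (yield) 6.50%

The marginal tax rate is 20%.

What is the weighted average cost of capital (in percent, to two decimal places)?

Total capital V = 491 + 294 = 785.
Equity: weight = 491/785 = 0.6255; cost = 10.4%.
Revolver drawn: weight = 294/785 = 0.3745; after-tax cost = 6.5% × (1 − 20%) = 5.2000%.
WACC = 0.6255 × 10.4000% + 0.3745 × 5.2000% = 8.4525%.

8.45%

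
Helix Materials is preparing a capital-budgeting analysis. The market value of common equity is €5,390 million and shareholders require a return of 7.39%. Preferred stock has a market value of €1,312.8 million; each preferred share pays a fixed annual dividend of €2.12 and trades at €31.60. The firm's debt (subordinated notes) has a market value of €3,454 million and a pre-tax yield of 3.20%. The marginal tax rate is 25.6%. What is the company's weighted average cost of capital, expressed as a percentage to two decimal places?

5.60%

Cost of preferred: Rp = 2.12 / 31.6 = 6.7089%.
Total capital V = 5390 + 1312.8 + 3454 = 10156.8.
Equity: weight = 5390/10156.8 = 0.5307; cost = 7.39%.
Preferred: weight = 1312.8/10156.8 = 0.1293; cost = 6.7089%.
Subordinated notes: weight = 3454/10156.8 = 0.3401; after-tax cost = 3.2% × (1 − 25.6%) = 2.3808%.
WACC = 0.5307 × 7.3900% + 0.1293 × 6.7089% + 0.3401 × 2.3808% = 5.5985%.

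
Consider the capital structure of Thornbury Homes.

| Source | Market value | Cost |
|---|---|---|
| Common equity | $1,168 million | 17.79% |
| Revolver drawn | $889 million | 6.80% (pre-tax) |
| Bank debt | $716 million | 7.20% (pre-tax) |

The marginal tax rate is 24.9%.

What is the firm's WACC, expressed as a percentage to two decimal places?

Total capital V = 1168 + 889 + 716 = 2773.
Equity: weight = 1168/2773 = 0.4212; cost = 17.79%.
Revolver drawn: weight = 889/2773 = 0.3206; after-tax cost = 6.8% × (1 − 24.9%) = 5.1068%.
Bank debt: weight = 716/2773 = 0.2582; after-tax cost = 7.2% × (1 − 24.9%) = 5.4072%.
WACC = 0.4212 × 17.7900% + 0.3206 × 5.1068% + 0.2582 × 5.4072% = 10.5266%.

10.53%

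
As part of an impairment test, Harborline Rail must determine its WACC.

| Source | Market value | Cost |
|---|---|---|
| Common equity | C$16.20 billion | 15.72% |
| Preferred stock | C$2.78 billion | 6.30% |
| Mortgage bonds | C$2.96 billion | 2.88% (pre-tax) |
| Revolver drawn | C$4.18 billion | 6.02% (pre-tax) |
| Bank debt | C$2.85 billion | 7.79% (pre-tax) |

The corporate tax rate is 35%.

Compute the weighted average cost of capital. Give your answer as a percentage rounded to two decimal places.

Total capital V = 16.2 + 2.78 + 2.96 + 4.18 + 2.85 = 28.97.
Equity: weight = 16.2/28.97 = 0.5592; cost = 15.72%.
Preferred: weight = 2.78/28.97 = 0.0960; cost = 6.3%.
Mortgage bonds: weight = 2.96/28.97 = 0.1022; after-tax cost = 2.88% × (1 − 35%) = 1.8720%.
Revolver drawn: weight = 4.18/28.97 = 0.1443; after-tax cost = 6.02% × (1 − 35%) = 3.9130%.
Bank debt: weight = 2.85/28.97 = 0.0984; after-tax cost = 7.79% × (1 − 35%) = 5.0635%.
WACC = 0.5592 × 15.7200% + 0.0960 × 6.3000% + 0.1022 × 1.8720% + 0.1443 × 3.9130% + 0.0984 × 5.0635% = 10.6492%.

10.65%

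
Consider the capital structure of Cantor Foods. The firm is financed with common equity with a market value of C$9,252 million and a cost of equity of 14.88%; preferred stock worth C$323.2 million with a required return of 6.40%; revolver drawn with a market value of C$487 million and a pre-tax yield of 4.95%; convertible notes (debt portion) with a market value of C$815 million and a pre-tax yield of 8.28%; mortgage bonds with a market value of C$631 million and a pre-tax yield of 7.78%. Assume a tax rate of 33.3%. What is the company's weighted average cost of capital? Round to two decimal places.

Total capital V = 9252 + 323.2 + 487 + 815 + 631 = 11508.2.
Equity: weight = 9252/11508.2 = 0.8039; cost = 14.88%.
Preferred: weight = 323.2/11508.2 = 0.0281; cost = 6.4%.
Revolver drawn: weight = 487/11508.2 = 0.0423; after-tax cost = 4.95% × (1 − 33.3%) = 3.3017%.
Convertible notes (debt portion): weight = 815/11508.2 = 0.0708; after-tax cost = 8.28% × (1 − 33.3%) = 5.5228%.
Mortgage bonds: weight = 631/11508.2 = 0.0548; after-tax cost = 7.78% × (1 − 33.3%) = 5.1893%.
WACC = 0.8039 × 14.8800% + 0.0281 × 6.4000% + 0.0423 × 3.3017% + 0.0708 × 5.5228% + 0.0548 × 5.1893% = 12.9579%.

12.96%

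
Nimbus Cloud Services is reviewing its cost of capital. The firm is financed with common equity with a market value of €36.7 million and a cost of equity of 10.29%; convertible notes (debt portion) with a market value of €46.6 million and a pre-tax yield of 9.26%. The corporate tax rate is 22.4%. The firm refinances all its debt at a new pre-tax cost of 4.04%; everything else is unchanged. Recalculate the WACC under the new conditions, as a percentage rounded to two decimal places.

6.29%

After the change:
Total capital V = 36.7 + 46.6 = 83.3.
Equity: weight = 36.7/83.3 = 0.4406; cost = 10.29%.
Convertible notes (debt portion): weight = 46.6/83.3 = 0.5594; after-tax cost = 4.04% × (1 − 22.4%) = 3.1350%.
WACC = 0.4406 × 10.2900% + 0.5594 × 3.1350% = 6.2873%.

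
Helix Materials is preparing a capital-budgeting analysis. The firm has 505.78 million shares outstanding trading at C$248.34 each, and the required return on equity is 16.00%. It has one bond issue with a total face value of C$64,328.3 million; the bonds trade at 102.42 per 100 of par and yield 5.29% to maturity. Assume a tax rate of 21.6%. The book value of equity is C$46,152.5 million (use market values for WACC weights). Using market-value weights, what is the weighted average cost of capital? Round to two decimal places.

Market value of equity E = 248.34 × 505.78m = 125605.4052m. Market value of debt D = 64328.3m × 102.42/100 = 65885.04486m.
Total capital V = 125605.4052 + 65885.04486 = 191490.45006.
Equity: weight = 125605.4052/191490.45006 = 0.6559; cost = 16%.
Bonds outstanding: weight = 65885.04486/191490.45006 = 0.3441; after-tax cost = 5.29% × (1 − 21.6%) = 4.1474%.
WACC = 0.6559 × 16.0000% + 0.3441 × 4.1474% = 11.9219%.

11.92%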